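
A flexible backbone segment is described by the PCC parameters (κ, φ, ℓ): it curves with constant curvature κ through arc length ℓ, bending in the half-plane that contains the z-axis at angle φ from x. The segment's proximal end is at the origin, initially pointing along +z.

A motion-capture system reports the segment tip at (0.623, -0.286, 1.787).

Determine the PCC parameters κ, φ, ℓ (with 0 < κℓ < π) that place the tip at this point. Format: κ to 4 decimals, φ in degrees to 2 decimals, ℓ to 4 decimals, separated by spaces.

0.3743 335.34 1.9575

ρ = √(x²+y²) = √(0.623² + -0.286²) = 0.68551
φ = atan2(y, x) mod 360° = atan2(-0.286, 0.623) = 335.3416°
|p|² = ρ² + z² = 0.68551² + 1.787² = 3.66329
κ = 2ρ / |p|² = 2×0.68551 / 3.66329 = 0.37426
θ = 2·atan2(ρ, z) = 2·atan2(0.68551, 1.787) = 0.73260 rad
ℓ = θ/κ = 0.73260/0.37426 = 1.95745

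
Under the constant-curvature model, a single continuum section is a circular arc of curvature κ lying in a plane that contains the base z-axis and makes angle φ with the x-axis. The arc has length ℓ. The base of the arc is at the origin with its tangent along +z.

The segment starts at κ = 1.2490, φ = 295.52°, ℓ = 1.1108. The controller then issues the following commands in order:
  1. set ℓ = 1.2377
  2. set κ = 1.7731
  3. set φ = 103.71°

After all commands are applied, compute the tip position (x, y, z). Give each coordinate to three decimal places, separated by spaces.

initial: κ=1.2490, φ=295.52°, ℓ=1.1108
cmd 1: set ℓ=1.2377 → (κ,φ,ℓ)=(1.2490,295.52°,1.2377) → tip=(0.3363,-0.7045,0.8004)
cmd 2: set κ=1.7731 → (κ,φ,ℓ)=(1.7731,295.52°,1.2377) → tip=(0.3849,-0.8062,0.4578)
cmd 3: set φ=103.71° → (κ,φ,ℓ)=(1.7731,103.71°,1.2377) → tip=(-0.2117,0.8680,0.4578)

-0.212 0.868 0.458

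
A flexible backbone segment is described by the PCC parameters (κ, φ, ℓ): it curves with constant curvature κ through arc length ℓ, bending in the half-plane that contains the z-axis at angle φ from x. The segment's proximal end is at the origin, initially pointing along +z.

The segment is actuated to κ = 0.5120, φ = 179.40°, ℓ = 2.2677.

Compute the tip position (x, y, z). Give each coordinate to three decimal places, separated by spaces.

θ = κ·ℓ = 0.5120 × 2.2677 = 1.16106 rad
ρ = (1 − cos θ)/κ = (1 − 0.39837)/0.5120 = 1.17507
z = sin θ / κ = 0.91723/0.5120 = 1.79146
x = ρ cos φ = 1.17507 × cos(179.40°) = -1.17500
y = ρ sin φ = 1.17507 × sin(179.40°) = 0.01231

-1.175 0.012 1.791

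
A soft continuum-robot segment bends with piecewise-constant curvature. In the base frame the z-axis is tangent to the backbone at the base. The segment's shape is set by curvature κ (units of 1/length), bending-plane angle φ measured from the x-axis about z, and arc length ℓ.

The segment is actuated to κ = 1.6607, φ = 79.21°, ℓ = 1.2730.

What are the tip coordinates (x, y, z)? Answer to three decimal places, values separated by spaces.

θ = κ·ℓ = 1.6607 × 1.2730 = 2.11407 rad
ρ = (1 − cos θ)/κ = (1 − -0.51694)/1.6607 = 0.91344
z = sin θ / κ = 0.85602/1.6607 = 0.51546
x = ρ cos φ = 0.91344 × cos(79.21°) = 0.17100
y = ρ sin φ = 0.91344 × sin(79.21°) = 0.89729

0.171 0.897 0.515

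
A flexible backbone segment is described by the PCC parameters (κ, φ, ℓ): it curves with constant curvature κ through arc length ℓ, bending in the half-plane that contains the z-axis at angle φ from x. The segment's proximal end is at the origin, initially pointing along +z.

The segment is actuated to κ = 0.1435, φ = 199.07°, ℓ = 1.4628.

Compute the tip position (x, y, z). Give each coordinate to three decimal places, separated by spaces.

-0.145 -0.050 1.452

θ = κ·ℓ = 0.1435 × 1.4628 = 0.20991 rad
ρ = (1 − cos θ)/κ = (1 − 0.97805)/0.1435 = 0.15297
z = sin θ / κ = 0.20837/0.1435 = 1.45208
x = ρ cos φ = 0.15297 × cos(199.07°) = -0.14457
y = ρ sin φ = 0.15297 × sin(199.07°) = -0.04998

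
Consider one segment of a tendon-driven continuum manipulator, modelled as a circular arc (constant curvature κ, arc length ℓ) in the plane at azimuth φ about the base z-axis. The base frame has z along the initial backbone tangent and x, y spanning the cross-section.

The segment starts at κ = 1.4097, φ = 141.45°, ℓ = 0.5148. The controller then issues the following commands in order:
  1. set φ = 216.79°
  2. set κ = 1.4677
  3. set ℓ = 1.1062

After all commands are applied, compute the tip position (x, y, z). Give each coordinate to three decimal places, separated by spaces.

initial: κ=1.4097, φ=141.45°, ℓ=0.5148
cmd 1: set φ=216.79° → (κ,φ,ℓ)=(1.4097,216.79°,0.5148) → tip=(-0.1431,-0.1070,0.4708)
cmd 2: set κ=1.4677 → (κ,φ,ℓ)=(1.4677,216.79°,0.5148) → tip=(-0.1485,-0.1110,0.4672)
cmd 3: set ℓ=1.1062 → (κ,φ,ℓ)=(1.4677,216.79°,1.1062) → tip=(-0.5744,-0.4296,0.6804)

-0.574 -0.430 0.680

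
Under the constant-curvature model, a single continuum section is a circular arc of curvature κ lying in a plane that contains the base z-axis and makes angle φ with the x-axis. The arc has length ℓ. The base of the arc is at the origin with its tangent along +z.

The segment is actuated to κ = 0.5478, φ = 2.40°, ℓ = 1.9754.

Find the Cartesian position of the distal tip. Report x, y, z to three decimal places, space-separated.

θ = κ·ℓ = 0.5478 × 1.9754 = 1.08212 rad
ρ = (1 − cos θ)/κ = (1 − 0.46945)/0.5478 = 0.96850
z = sin θ / κ = 0.88296/0.5478 = 1.61182
x = ρ cos φ = 0.96850 × cos(2.40°) = 0.96765
y = ρ sin φ = 0.96850 × sin(2.40°) = 0.04056

0.968 0.041 1.612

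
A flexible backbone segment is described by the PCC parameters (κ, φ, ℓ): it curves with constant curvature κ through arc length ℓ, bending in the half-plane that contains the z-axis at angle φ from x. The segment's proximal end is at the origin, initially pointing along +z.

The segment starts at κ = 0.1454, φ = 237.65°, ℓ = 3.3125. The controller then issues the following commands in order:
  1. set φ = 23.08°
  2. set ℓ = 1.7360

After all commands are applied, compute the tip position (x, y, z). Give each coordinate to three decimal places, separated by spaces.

initial: κ=0.1454, φ=237.65°, ℓ=3.3125
cmd 1: set φ=23.08° → (κ,φ,ℓ)=(0.1454,23.08°,3.3125) → tip=(0.7198,0.3067,3.1859)
cmd 2: set ℓ=1.7360 → (κ,φ,ℓ)=(0.1454,23.08°,1.7360) → tip=(0.2005,0.0854,1.7176)

0.200 0.085 1.718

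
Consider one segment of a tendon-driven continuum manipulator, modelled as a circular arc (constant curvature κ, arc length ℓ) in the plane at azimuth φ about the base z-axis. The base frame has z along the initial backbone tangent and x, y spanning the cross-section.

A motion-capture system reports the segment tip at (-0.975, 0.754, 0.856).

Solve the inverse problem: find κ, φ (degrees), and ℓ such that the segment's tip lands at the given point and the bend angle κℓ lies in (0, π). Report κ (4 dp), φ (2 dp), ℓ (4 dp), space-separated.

1.0947 142.28 1.7608

ρ = √(x²+y²) = √(-0.975² + 0.754²) = 1.23253
φ = atan2(y, x) mod 360° = atan2(0.754, -0.975) = 142.2840°
|p|² = ρ² + z² = 1.23253² + 0.856² = 2.25188
κ = 2ρ / |p|² = 2×1.23253 / 2.25188 = 1.09467
θ = 2·atan2(ρ, z) = 2·atan2(1.23253, 0.856) = 1.92754 rad
ℓ = θ/κ = 1.92754/1.09467 = 1.76083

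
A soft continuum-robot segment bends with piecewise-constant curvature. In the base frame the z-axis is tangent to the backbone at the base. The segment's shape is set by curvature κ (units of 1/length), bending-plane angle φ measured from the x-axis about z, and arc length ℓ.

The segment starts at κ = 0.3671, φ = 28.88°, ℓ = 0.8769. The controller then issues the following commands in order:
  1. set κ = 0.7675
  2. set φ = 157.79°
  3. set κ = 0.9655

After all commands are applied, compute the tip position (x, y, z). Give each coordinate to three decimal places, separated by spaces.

initial: κ=0.3671, φ=28.88°, ℓ=0.8769
cmd 1: set κ=0.7675 → (κ,φ,ℓ)=(0.7675,28.88°,0.8769) → tip=(0.2488,0.1372,0.8122)
cmd 2: set φ=157.79° → (κ,φ,ℓ)=(0.7675,157.79°,0.8769) → tip=(-0.2630,0.1074,0.8122)
cmd 3: set κ=0.9655 → (κ,φ,ℓ)=(0.9655,157.79°,0.8769) → tip=(-0.3236,0.1321,0.7758)

-0.324 0.132 0.776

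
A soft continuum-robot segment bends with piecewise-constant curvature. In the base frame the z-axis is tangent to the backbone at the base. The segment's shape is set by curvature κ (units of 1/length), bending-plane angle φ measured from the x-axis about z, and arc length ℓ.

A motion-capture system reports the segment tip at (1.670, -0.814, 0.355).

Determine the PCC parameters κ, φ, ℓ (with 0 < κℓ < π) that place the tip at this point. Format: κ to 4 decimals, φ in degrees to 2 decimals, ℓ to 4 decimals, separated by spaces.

ρ = √(x²+y²) = √(1.670² + -0.814²) = 1.85782
φ = atan2(y, x) mod 360° = atan2(-0.814, 1.670) = 334.0142°
|p|² = ρ² + z² = 1.85782² + 0.355² = 3.57752
κ = 2ρ / |p|² = 2×1.85782 / 3.57752 = 1.03861
θ = 2·atan2(ρ, z) = 2·atan2(1.85782, 0.355) = 2.76398 rad
ℓ = θ/κ = 2.76398/1.03861 = 2.66123

1.0386 334.01 2.6612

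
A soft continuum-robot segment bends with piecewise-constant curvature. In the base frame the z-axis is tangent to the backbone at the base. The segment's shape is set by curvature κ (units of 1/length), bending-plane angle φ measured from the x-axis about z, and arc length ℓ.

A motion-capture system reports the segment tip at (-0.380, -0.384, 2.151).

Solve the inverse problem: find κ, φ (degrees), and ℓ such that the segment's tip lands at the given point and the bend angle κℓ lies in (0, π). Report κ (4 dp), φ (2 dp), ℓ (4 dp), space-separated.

ρ = √(x²+y²) = √(-0.380² + -0.384²) = 0.54024
φ = atan2(y, x) mod 360° = atan2(-0.384, -0.380) = 225.3000°
|p|² = ρ² + z² = 0.54024² + 2.151² = 4.91866
κ = 2ρ / |p|² = 2×0.54024 / 4.91866 = 0.21967
θ = 2·atan2(ρ, z) = 2·atan2(0.54024, 2.151) = 0.49213 rad
ℓ = θ/κ = 0.49213/0.21967 = 2.24034

0.2197 225.30 2.2403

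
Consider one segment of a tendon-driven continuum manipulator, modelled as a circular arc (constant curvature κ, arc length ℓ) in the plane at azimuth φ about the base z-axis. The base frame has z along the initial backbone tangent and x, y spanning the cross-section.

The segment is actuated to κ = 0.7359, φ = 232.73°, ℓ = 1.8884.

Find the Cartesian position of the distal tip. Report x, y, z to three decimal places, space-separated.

-0.675 -0.887 1.337

θ = κ·ℓ = 0.7359 × 1.8884 = 1.38967 rad
ρ = (1 − cos θ)/κ = (1 − 0.18013)/0.7359 = 1.11410
z = sin θ / κ = 0.98364/0.7359 = 1.33665
x = ρ cos φ = 1.11410 × cos(232.73°) = -0.67467
y = ρ sin φ = 1.11410 × sin(232.73°) = -0.88659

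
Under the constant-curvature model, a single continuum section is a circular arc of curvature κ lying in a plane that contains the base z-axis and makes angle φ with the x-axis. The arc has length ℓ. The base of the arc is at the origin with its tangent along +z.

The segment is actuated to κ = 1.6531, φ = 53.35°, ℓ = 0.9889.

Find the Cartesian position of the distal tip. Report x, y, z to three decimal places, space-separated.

θ = κ·ℓ = 1.6531 × 0.9889 = 1.63475 rad
ρ = (1 − cos θ)/κ = (1 − -0.06391)/1.6531 = 0.64359
z = sin θ / κ = 0.99796/1.6531 = 0.60369
x = ρ cos φ = 0.64359 × cos(53.35°) = 0.38417
y = ρ sin φ = 0.64359 × sin(53.35°) = 0.51635

0.384 0.516 0.604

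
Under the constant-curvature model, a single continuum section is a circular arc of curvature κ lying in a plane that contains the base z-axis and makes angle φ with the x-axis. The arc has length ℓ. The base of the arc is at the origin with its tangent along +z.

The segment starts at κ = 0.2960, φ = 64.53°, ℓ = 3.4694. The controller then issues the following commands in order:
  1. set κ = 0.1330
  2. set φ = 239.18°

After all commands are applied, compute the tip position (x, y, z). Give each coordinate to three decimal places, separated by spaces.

-0.403 -0.675 3.348

initial: κ=0.2960, φ=64.53°, ℓ=3.4694
cmd 1: set κ=0.1330 → (κ,φ,ℓ)=(0.1330,64.53°,3.4694) → tip=(0.3382,0.7099,3.3476)
cmd 2: set φ=239.18° → (κ,φ,ℓ)=(0.1330,239.18°,3.4694) → tip=(-0.4029,-0.6753,3.3476)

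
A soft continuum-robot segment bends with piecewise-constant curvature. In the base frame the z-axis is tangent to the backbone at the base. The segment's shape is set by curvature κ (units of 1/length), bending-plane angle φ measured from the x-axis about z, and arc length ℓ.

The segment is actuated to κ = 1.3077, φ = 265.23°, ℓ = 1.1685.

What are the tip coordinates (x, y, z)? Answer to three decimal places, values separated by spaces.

-0.061 -0.729 0.764

θ = κ·ℓ = 1.3077 × 1.1685 = 1.52805 rad
ρ = (1 − cos θ)/κ = (1 − 0.04274)/1.3077 = 0.73202
z = sin θ / κ = 0.99909/1.3077 = 0.76400
x = ρ cos φ = 0.73202 × cos(265.23°) = -0.06087
y = ρ sin φ = 0.73202 × sin(265.23°) = -0.72949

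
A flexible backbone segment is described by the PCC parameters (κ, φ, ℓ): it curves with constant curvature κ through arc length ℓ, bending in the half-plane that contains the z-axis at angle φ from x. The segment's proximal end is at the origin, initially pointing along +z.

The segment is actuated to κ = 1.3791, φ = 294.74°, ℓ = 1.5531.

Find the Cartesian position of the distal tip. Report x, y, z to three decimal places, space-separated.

0.467 -1.015 0.610

θ = κ·ℓ = 1.3791 × 1.5531 = 2.14188 rad
ρ = (1 − cos θ)/κ = (1 − -0.54054)/1.3791 = 1.11706
z = sin θ / κ = 0.84132/1.3791 = 0.61005
x = ρ cos φ = 1.11706 × cos(294.74°) = 0.46749
y = ρ sin φ = 1.11706 × sin(294.74°) = -1.01454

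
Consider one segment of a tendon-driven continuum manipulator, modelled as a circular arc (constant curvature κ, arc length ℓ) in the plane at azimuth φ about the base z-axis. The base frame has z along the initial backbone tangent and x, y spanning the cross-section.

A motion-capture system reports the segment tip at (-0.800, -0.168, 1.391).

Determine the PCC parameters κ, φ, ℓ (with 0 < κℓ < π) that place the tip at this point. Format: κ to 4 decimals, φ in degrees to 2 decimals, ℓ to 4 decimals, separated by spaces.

0.6281 191.86 1.6919

ρ = √(x²+y²) = √(-0.800² + -0.168²) = 0.81745
φ = atan2(y, x) mod 360° = atan2(-0.168, -0.800) = 191.8598°
|p|² = ρ² + z² = 0.81745² + 1.391² = 2.60311
κ = 2ρ / |p|² = 2×0.81745 / 2.60311 = 0.62806
θ = 2·atan2(ρ, z) = 2·atan2(0.81745, 1.391) = 1.06261 rad
ℓ = θ/κ = 1.06261/0.62806 = 1.69190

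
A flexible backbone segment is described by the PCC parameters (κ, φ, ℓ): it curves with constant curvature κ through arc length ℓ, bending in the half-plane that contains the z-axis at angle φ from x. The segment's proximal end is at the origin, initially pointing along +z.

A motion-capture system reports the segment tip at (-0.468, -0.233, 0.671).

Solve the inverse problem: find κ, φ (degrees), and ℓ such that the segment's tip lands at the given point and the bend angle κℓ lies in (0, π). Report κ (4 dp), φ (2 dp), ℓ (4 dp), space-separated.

ρ = √(x²+y²) = √(-0.468² + -0.233²) = 0.52279
φ = atan2(y, x) mod 360° = atan2(-0.233, -0.468) = 206.4670°
|p|² = ρ² + z² = 0.52279² + 0.671² = 0.72355
κ = 2ρ / |p|² = 2×0.52279 / 0.72355 = 1.44507
θ = 2·atan2(ρ, z) = 2·atan2(0.52279, 0.671) = 1.32377 rad
ℓ = θ/κ = 1.32377/1.44507 = 0.91606

1.4451 206.47 0.9161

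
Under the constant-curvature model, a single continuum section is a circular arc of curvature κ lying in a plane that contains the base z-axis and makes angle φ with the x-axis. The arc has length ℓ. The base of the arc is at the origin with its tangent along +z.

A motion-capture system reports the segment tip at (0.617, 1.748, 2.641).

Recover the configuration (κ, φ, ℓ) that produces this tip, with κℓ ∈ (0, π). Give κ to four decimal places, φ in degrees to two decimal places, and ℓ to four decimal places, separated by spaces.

ρ = √(x²+y²) = √(0.617² + 1.748²) = 1.85370
φ = atan2(y, x) mod 360° = atan2(1.748, 0.617) = 70.5583°
|p|² = ρ² + z² = 1.85370² + 2.641² = 10.41107
κ = 2ρ / |p|² = 2×1.85370 / 10.41107 = 0.35610
θ = 2·atan2(ρ, z) = 2·atan2(1.85370, 2.641) = 1.22399 rad
ℓ = θ/κ = 1.22399/0.35610 = 3.43720

0.3561 70.56 3.4372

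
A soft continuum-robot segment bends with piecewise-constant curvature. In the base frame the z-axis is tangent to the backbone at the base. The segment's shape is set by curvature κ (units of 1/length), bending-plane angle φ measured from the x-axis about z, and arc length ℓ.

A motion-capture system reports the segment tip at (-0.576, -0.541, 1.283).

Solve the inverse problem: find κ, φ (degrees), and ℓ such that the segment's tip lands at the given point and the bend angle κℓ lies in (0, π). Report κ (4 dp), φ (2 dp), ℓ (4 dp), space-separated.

ρ = √(x²+y²) = √(-0.576² + -0.541²) = 0.79023
φ = atan2(y, x) mod 360° = atan2(-0.541, -0.576) = 223.2053°
|p|² = ρ² + z² = 0.79023² + 1.283² = 2.27055
κ = 2ρ / |p|² = 2×0.79023 / 2.27055 = 0.69607
θ = 2·atan2(ρ, z) = 2·atan2(0.79023, 1.283) = 1.10409 rad
ℓ = θ/κ = 1.10409/0.69607 = 1.58618

0.6961 223.21 1.5862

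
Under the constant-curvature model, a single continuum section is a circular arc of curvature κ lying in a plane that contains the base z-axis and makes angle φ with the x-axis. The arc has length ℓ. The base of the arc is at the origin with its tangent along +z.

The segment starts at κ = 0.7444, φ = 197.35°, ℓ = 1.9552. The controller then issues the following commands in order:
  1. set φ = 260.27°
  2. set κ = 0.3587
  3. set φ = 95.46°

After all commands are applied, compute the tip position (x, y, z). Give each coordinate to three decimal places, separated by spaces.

initial: κ=0.7444, φ=197.35°, ℓ=1.9552
cmd 1: set φ=260.27° → (κ,φ,ℓ)=(0.7444,260.27°,1.9552) → tip=(-0.2009,-1.1717,1.3344)
cmd 2: set κ=0.3587 → (κ,φ,ℓ)=(0.3587,260.27°,1.9552) → tip=(-0.1112,-0.6485,1.7988)
cmd 3: set φ=95.46° → (κ,φ,ℓ)=(0.3587,95.46°,1.9552) → tip=(-0.0626,0.6550,1.7988)

-0.063 0.655 1.799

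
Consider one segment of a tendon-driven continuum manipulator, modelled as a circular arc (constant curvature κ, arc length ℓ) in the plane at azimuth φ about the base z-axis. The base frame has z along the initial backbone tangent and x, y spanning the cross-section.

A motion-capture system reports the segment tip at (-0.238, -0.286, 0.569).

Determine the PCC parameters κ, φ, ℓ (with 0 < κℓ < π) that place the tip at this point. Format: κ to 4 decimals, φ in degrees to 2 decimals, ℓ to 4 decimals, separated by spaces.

ρ = √(x²+y²) = √(-0.238² + -0.286²) = 0.37208
φ = atan2(y, x) mod 360° = atan2(-0.286, -0.238) = 230.2339°
|p|² = ρ² + z² = 0.37208² + 0.569² = 0.46220
κ = 2ρ / |p|² = 2×0.37208 / 0.46220 = 1.61001
θ = 2·atan2(ρ, z) = 2·atan2(0.37208, 0.569) = 1.15824 rad
ℓ = θ/κ = 1.15824/1.61001 = 0.71940

1.6100 230.23 0.7194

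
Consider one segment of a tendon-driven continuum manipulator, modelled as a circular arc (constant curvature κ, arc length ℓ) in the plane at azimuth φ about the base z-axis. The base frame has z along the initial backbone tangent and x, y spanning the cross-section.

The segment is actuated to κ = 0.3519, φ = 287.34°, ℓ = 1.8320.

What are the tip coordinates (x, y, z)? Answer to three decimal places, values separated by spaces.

θ = κ·ℓ = 0.3519 × 1.8320 = 0.64468 rad
ρ = (1 − cos θ)/κ = (1 − 0.79929)/0.3519 = 0.57036
z = sin θ / κ = 0.60094/0.3519 = 1.70771
x = ρ cos φ = 0.57036 × cos(287.34°) = 0.16999
y = ρ sin φ = 0.57036 × sin(287.34°) = -0.54444

0.170 -0.544 1.708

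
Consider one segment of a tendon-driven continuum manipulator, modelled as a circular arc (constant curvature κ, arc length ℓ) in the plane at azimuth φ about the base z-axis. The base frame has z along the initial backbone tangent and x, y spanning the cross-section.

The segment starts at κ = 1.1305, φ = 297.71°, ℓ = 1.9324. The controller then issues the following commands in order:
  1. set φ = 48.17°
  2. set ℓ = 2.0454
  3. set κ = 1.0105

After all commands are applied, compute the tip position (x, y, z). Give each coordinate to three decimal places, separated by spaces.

0.974 1.088 0.870

initial: κ=1.1305, φ=297.71°, ℓ=1.9324
cmd 1: set φ=48.17° → (κ,φ,ℓ)=(1.1305,48.17°,1.9324) → tip=(0.9297,1.0387,0.7231)
cmd 2: set ℓ=2.0454 → (κ,φ,ℓ)=(1.1305,48.17°,2.0454) → tip=(0.9884,1.1043,0.6523)
cmd 3: set κ=1.0105 → (κ,φ,ℓ)=(1.0105,48.17°,2.0454) → tip=(0.9741,1.0884,0.8703)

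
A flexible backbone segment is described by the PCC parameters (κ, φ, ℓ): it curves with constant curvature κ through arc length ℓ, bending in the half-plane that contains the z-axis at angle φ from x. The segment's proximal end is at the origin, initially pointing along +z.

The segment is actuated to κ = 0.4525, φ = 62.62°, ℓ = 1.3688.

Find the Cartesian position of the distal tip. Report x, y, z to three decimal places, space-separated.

θ = κ·ℓ = 0.4525 × 1.3688 = 0.61938 rad
ρ = (1 − cos θ)/κ = (1 − 0.81424)/0.4525 = 0.41053
z = sin θ / κ = 0.58053/0.4525 = 1.28294
x = ρ cos φ = 0.41053 × cos(62.62°) = 0.18880
y = ρ sin φ = 0.41053 × sin(62.62°) = 0.36454

0.189 0.365 1.283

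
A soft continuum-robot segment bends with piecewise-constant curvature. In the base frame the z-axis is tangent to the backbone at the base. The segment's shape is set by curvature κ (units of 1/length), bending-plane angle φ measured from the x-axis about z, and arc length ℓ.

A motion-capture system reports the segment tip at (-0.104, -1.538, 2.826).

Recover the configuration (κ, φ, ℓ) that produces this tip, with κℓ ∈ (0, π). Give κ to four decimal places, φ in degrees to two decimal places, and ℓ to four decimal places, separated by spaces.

0.2975 266.13 3.3569

ρ = √(x²+y²) = √(-0.104² + -1.538²) = 1.54151
φ = atan2(y, x) mod 360° = atan2(-1.538, -0.104) = 266.1315°
|p|² = ρ² + z² = 1.54151² + 2.826² = 10.36254
κ = 2ρ / |p|² = 2×1.54151 / 10.36254 = 0.29752
θ = 2·atan2(ρ, z) = 2·atan2(1.54151, 2.826) = 0.99872 rad
ℓ = θ/κ = 0.99872/0.29752 = 3.35687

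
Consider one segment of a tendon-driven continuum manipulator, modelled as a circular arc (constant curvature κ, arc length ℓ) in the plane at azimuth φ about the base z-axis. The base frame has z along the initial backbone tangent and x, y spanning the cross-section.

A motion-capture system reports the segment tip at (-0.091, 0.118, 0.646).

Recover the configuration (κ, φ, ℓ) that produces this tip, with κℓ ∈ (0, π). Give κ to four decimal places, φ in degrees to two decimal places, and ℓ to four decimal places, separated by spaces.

ρ = √(x²+y²) = √(-0.091² + 0.118²) = 0.14901
φ = atan2(y, x) mod 360° = atan2(0.118, -0.091) = 127.6389°
|p|² = ρ² + z² = 0.14901² + 0.646² = 0.43952
κ = 2ρ / |p|² = 2×0.14901 / 0.43952 = 0.67807
θ = 2·atan2(ρ, z) = 2·atan2(0.14901, 0.646) = 0.45341 rad
ℓ = θ/κ = 0.45341/0.67807 = 0.66868

0.6781 127.64 0.6687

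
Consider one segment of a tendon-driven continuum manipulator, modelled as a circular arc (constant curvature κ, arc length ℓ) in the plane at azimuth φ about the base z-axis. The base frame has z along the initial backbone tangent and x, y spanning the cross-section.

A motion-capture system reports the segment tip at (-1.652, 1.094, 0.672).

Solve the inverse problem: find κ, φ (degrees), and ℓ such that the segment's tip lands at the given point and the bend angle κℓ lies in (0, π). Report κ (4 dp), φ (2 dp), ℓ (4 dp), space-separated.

ρ = √(x²+y²) = √(-1.652² + 1.094²) = 1.98140
φ = atan2(y, x) mod 360° = atan2(1.094, -1.652) = 146.4864°
|p|² = ρ² + z² = 1.98140² + 0.672² = 4.37752
κ = 2ρ / |p|² = 2×1.98140 / 4.37752 = 0.90526
θ = 2·atan2(ρ, z) = 2·atan2(1.98140, 0.672) = 2.48763 rad
ℓ = θ/κ = 2.48763/0.90526 = 2.74798

0.9053 146.49 2.7480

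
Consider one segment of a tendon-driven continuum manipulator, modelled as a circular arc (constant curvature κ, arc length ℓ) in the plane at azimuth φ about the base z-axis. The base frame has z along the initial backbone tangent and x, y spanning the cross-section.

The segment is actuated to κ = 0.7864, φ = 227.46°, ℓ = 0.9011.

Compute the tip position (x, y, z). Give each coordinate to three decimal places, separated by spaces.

-0.207 -0.226 0.828

θ = κ·ℓ = 0.7864 × 0.9011 = 0.70863 rad
ρ = (1 − cos θ)/κ = (1 − 0.75926)/0.7864 = 0.30613
z = sin θ / κ = 0.65079/0.7864 = 0.82756
x = ρ cos φ = 0.30613 × cos(227.46°) = -0.20698
y = ρ sin φ = 0.30613 × sin(227.46°) = -0.22556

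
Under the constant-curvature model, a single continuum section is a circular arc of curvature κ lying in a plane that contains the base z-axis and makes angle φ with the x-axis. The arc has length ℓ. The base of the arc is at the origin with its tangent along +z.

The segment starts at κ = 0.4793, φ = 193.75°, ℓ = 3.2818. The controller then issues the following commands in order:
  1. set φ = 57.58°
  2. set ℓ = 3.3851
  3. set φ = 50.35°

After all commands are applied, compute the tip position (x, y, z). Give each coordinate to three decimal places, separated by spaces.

initial: κ=0.4793, φ=193.75°, ℓ=3.2818
cmd 1: set φ=57.58° → (κ,φ,ℓ)=(0.4793,57.58°,3.2818) → tip=(1.1210,1.7650,2.0864)
cmd 2: set ℓ=3.3851 → (κ,φ,ℓ)=(0.4793,57.58°,3.3851) → tip=(1.1763,1.8522,2.0836)
cmd 3: set φ=50.35° → (κ,φ,ℓ)=(0.4793,50.35°,3.3851) → tip=(1.4001,1.6894,2.0836)

1.400 1.689 2.084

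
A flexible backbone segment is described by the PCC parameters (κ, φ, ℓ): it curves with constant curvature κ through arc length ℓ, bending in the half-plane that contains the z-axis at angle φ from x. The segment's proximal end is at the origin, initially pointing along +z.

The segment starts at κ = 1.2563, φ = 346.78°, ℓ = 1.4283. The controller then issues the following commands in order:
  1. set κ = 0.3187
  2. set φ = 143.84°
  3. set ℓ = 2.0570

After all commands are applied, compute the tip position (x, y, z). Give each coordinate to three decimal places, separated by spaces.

-0.525 0.384 1.913

initial: κ=1.2563, φ=346.78°, ℓ=1.4283
cmd 1: set κ=0.3187 → (κ,φ,ℓ)=(0.3187,346.78°,1.4283) → tip=(0.3110,-0.0731,1.3795)
cmd 2: set φ=143.84° → (κ,φ,ℓ)=(0.3187,143.84°,1.4283) → tip=(-0.2580,0.1885,1.3795)
cmd 3: set ℓ=2.0570 → (κ,φ,ℓ)=(0.3187,143.84°,2.0570) → tip=(-0.5252,0.3838,1.9128)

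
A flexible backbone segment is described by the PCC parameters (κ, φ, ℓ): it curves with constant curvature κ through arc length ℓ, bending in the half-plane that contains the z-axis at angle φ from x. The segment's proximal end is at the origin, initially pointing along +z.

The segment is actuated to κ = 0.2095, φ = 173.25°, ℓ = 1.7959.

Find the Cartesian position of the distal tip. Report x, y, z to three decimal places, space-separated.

θ = κ·ℓ = 0.2095 × 1.7959 = 0.37624 rad
ρ = (1 − cos θ)/κ = (1 − 0.93005)/0.2095 = 0.33388
z = sin θ / κ = 0.36743/0.2095 = 1.75383
x = ρ cos φ = 0.33388 × cos(173.25°) = -0.33156
y = ρ sin φ = 0.33388 × sin(173.25°) = 0.03924

-0.332 0.039 1.754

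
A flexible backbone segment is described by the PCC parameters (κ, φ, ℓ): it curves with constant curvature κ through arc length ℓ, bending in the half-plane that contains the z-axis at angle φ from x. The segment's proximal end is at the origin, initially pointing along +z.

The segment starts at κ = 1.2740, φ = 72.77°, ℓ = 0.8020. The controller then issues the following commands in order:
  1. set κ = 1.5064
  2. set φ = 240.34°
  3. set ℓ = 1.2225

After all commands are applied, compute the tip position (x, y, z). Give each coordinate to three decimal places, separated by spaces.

-0.416 -0.731 0.640

initial: κ=1.2740, φ=72.77°, ℓ=0.8020
cmd 1: set κ=1.5064 → (κ,φ,ℓ)=(1.5064,72.77°,0.8020) → tip=(0.1269,0.4091,0.6207)
cmd 2: set φ=240.34° → (κ,φ,ℓ)=(1.5064,240.34°,0.8020) → tip=(-0.2120,-0.3722,0.6207)
cmd 3: set ℓ=1.2225 → (κ,φ,ℓ)=(1.5064,240.34°,1.2225) → tip=(-0.4164,-0.7312,0.6396)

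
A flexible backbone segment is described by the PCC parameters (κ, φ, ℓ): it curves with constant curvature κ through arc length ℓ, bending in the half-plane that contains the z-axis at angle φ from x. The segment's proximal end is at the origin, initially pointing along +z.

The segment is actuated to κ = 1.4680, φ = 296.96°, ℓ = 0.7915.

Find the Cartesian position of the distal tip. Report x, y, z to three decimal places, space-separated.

θ = κ·ℓ = 1.4680 × 0.7915 = 1.16192 rad
ρ = (1 − cos θ)/κ = (1 − 0.39758)/1.4680 = 0.41037
z = sin θ / κ = 0.91757/1.4680 = 0.62505
x = ρ cos φ = 0.41037 × cos(296.96°) = 0.18605
y = ρ sin φ = 0.41037 × sin(296.96°) = -0.36577

0.186 -0.366 0.625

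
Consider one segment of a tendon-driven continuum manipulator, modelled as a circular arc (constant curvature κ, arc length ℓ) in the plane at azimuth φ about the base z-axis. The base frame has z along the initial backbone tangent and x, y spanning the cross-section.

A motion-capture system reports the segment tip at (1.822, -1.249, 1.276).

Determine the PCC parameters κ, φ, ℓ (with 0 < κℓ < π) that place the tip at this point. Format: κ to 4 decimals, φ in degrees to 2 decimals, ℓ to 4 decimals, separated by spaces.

ρ = √(x²+y²) = √(1.822² + -1.249²) = 2.20900
φ = atan2(y, x) mod 360° = atan2(-1.249, 1.822) = 325.5690°
|p|² = ρ² + z² = 2.20900² + 1.276² = 6.50786
κ = 2ρ / |p|² = 2×2.20900 / 6.50786 = 0.67887
θ = 2·atan2(ρ, z) = 2·atan2(2.20900, 1.276) = 2.09397 rad
ℓ = θ/κ = 2.09397/0.67887 = 3.08448

0.6789 325.57 3.0845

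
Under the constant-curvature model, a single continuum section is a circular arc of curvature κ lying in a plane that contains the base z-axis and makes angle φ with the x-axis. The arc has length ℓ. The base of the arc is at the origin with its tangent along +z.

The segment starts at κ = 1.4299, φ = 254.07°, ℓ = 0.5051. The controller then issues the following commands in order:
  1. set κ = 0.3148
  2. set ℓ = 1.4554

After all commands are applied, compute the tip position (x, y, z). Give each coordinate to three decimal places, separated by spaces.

-0.090 -0.315 1.405

initial: κ=1.4299, φ=254.07°, ℓ=0.5051
cmd 1: set κ=0.3148 → (κ,φ,ℓ)=(0.3148,254.07°,0.5051) → tip=(-0.0110,-0.0385,0.5030)
cmd 2: set ℓ=1.4554 → (κ,φ,ℓ)=(0.3148,254.07°,1.4554) → tip=(-0.0899,-0.3150,1.4050)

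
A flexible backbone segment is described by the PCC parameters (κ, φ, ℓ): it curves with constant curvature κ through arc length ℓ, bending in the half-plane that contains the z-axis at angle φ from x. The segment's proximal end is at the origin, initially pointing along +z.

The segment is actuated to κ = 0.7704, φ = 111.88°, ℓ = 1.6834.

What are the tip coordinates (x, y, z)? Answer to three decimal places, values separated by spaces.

-0.353 0.879 1.250

θ = κ·ℓ = 0.7704 × 1.6834 = 1.29689 rad
ρ = (1 − cos θ)/κ = (1 − 0.27049)/0.7704 = 0.94692
z = sin θ / κ = 0.96272/0.7704 = 1.24964
x = ρ cos φ = 0.94692 × cos(111.88°) = -0.35288
y = ρ sin φ = 0.94692 × sin(111.88°) = 0.87871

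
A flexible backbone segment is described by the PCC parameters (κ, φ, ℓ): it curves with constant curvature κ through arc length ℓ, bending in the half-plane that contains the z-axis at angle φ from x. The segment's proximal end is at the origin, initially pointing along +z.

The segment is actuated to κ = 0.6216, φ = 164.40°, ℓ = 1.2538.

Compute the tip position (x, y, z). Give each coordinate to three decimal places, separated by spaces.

-0.447 0.125 1.131

θ = κ·ℓ = 0.6216 × 1.2538 = 0.77936 rad
ρ = (1 − cos θ)/κ = (1 − 0.71136)/0.6216 = 0.46435
z = sin θ / κ = 0.70283/0.6216 = 1.13067
x = ρ cos φ = 0.46435 × cos(164.40°) = -0.44724
y = ρ sin φ = 0.46435 × sin(164.40°) = 0.12487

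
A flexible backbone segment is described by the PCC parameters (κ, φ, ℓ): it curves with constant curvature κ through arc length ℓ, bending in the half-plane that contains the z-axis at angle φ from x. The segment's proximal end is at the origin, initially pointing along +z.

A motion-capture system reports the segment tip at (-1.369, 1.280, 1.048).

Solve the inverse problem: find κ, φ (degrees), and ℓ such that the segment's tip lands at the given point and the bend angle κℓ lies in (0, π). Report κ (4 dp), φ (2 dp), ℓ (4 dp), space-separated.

ρ = √(x²+y²) = √(-1.369² + 1.280²) = 1.87418
φ = atan2(y, x) mod 360° = atan2(1.280, -1.369) = 136.9243°
|p|² = ρ² + z² = 1.87418² + 1.048² = 4.61087
κ = 2ρ / |p|² = 2×1.87418 / 4.61087 = 0.81294
θ = 2·atan2(ρ, z) = 2·atan2(1.87418, 1.048) = 2.12187 rad
ℓ = θ/κ = 2.12187/0.81294 = 2.61011

0.8129 136.92 2.6101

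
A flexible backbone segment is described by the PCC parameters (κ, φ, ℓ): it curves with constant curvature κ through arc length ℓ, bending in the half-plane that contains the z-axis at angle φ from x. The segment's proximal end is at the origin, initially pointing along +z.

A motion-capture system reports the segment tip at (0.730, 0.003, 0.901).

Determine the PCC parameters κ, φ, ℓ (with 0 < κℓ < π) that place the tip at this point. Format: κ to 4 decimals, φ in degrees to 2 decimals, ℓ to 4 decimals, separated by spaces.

1.0857 0.24 1.2543

ρ = √(x²+y²) = √(0.730² + 0.003²) = 0.73001
φ = atan2(y, x) mod 360° = atan2(0.003, 0.730) = 0.2355°
|p|² = ρ² + z² = 0.73001² + 0.901² = 1.34471
κ = 2ρ / |p|² = 2×0.73001 / 1.34471 = 1.08575
θ = 2·atan2(ρ, z) = 2·atan2(0.73001, 0.901) = 1.36188 rad
ℓ = θ/κ = 1.36188/1.08575 = 1.25433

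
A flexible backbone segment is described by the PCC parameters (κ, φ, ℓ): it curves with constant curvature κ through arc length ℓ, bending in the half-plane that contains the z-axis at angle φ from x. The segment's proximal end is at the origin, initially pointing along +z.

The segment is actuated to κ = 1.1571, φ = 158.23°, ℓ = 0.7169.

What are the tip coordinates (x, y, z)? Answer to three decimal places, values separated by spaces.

θ = κ·ℓ = 1.1571 × 0.7169 = 0.82952 rad
ρ = (1 − cos θ)/κ = (1 − 0.67523)/1.1571 = 0.28068
z = sin θ / κ = 0.73761/1.1571 = 0.63746
x = ρ cos φ = 0.28068 × cos(158.23°) = -0.26066
y = ρ sin φ = 0.28068 × sin(158.23°) = 0.10410

-0.261 0.104 0.637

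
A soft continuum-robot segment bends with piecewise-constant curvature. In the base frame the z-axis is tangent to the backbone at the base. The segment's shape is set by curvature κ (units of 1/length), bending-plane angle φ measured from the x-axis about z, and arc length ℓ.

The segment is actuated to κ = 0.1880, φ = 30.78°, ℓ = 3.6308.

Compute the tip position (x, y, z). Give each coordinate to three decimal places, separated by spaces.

1.024 0.610 3.355

θ = κ·ℓ = 0.1880 × 3.6308 = 0.68259 rad
ρ = (1 − cos θ)/κ = (1 − 0.77594)/0.1880 = 1.19180
z = sin θ / κ = 0.63081/0.1880 = 3.35535
x = ρ cos φ = 1.19180 × cos(30.78°) = 1.02392
y = ρ sin φ = 1.19180 × sin(30.78°) = 0.60990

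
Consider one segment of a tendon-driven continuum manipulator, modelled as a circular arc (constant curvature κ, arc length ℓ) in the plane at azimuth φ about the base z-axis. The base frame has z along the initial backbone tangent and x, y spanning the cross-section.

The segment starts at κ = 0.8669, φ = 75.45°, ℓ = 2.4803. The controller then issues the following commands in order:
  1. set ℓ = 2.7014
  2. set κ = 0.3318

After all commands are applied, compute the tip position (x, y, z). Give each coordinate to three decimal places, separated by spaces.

initial: κ=0.8669, φ=75.45°, ℓ=2.4803
cmd 1: set ℓ=2.7014 → (κ,φ,ℓ)=(0.8669,75.45°,2.7014) → tip=(0.4918,1.8946,0.8273)
cmd 2: set κ=0.3318 → (κ,φ,ℓ)=(0.3318,75.45°,2.7014) → tip=(0.2843,1.0955,2.3539)

0.284 1.095 2.354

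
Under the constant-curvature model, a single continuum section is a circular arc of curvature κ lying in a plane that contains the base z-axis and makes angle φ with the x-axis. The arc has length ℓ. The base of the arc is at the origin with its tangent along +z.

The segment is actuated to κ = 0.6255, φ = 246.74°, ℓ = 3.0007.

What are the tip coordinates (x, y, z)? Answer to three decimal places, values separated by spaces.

-0.822 -1.911 1.524

θ = κ·ℓ = 0.6255 × 3.0007 = 1.87694 rad
ρ = (1 − cos θ)/κ = (1 − -0.30138)/0.6255 = 2.08055
z = sin θ / κ = 0.95350/0.6255 = 1.52439
x = ρ cos φ = 2.08055 × cos(246.74°) = -0.82162
y = ρ sin φ = 2.08055 × sin(246.74°) = -1.91144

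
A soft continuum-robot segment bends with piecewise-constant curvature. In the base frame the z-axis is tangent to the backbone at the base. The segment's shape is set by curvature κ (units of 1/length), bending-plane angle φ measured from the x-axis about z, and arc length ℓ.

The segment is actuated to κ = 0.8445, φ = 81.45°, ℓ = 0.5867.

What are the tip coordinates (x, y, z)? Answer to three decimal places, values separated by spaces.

θ = κ·ℓ = 0.8445 × 0.5867 = 0.49547 rad
ρ = (1 − cos θ)/κ = (1 − 0.87975)/0.8445 = 0.14240
z = sin θ / κ = 0.47544/0.8445 = 0.56299
x = ρ cos φ = 0.14240 × cos(81.45°) = 0.02117
y = ρ sin φ = 0.14240 × sin(81.45°) = 0.14081

0.021 0.141 0.563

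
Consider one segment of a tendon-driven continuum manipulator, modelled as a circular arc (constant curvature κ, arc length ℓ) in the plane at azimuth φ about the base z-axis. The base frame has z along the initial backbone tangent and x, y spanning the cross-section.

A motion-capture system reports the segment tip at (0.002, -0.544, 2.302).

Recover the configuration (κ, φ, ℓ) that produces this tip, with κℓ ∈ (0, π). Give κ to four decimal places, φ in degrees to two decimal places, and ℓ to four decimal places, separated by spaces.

ρ = √(x²+y²) = √(0.002² + -0.544²) = 0.54400
φ = atan2(y, x) mod 360° = atan2(-0.544, 0.002) = 270.2106°
|p|² = ρ² + z² = 0.54400² + 2.302² = 5.59514
κ = 2ρ / |p|² = 2×0.54400 / 5.59514 = 0.19446
θ = 2·atan2(ρ, z) = 2·atan2(0.54400, 2.302) = 0.46412 rad
ℓ = θ/κ = 0.46412/0.19446 = 2.38677

0.1945 270.21 2.3868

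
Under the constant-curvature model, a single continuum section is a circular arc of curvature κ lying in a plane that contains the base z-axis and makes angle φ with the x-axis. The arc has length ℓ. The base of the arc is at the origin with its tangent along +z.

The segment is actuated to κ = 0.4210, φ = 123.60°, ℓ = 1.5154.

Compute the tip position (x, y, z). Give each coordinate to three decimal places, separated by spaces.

-0.259 0.389 1.415

θ = κ·ℓ = 0.4210 × 1.5154 = 0.63798 rad
ρ = (1 − cos θ)/κ = (1 − 0.80330)/0.4210 = 0.46722
z = sin θ / κ = 0.59558/0.4210 = 1.41467
x = ρ cos φ = 0.46722 × cos(123.60°) = -0.25856
y = ρ sin φ = 0.46722 × sin(123.60°) = 0.38916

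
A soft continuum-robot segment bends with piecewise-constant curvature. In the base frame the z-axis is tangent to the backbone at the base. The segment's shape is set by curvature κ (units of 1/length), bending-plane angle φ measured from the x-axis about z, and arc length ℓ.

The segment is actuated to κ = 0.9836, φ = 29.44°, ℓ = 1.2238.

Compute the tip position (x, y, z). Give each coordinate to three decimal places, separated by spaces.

0.568 0.320 0.949

θ = κ·ℓ = 0.9836 × 1.2238 = 1.20373 rad
ρ = (1 − cos θ)/κ = (1 − 0.35888)/0.9836 = 0.65181
z = sin θ / κ = 0.93338/0.9836 = 0.94895
x = ρ cos φ = 0.65181 × cos(29.44°) = 0.56764
y = ρ sin φ = 0.65181 × sin(29.44°) = 0.32037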